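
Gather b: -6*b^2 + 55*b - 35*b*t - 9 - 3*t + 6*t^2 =-6*b^2 + b*(55 - 35*t) + 6*t^2 - 3*t - 9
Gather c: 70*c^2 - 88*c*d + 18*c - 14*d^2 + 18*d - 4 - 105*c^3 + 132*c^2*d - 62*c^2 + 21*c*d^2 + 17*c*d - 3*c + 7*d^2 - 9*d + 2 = -105*c^3 + c^2*(132*d + 8) + c*(21*d^2 - 71*d + 15) - 7*d^2 + 9*d - 2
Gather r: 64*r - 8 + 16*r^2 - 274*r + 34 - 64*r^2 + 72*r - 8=-48*r^2 - 138*r + 18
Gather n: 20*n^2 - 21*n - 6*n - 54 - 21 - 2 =20*n^2 - 27*n - 77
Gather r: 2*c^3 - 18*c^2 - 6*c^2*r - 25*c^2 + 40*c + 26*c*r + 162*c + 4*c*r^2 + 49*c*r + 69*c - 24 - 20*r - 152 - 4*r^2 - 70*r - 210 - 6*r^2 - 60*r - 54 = 2*c^3 - 43*c^2 + 271*c + r^2*(4*c - 10) + r*(-6*c^2 + 75*c - 150) - 440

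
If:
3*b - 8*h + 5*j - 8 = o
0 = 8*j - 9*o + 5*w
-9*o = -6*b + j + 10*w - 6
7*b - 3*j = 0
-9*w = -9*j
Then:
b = 3/25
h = -299/360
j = 7/25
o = 91/225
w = 7/25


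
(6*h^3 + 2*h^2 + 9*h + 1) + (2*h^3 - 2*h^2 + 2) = 8*h^3 + 9*h + 3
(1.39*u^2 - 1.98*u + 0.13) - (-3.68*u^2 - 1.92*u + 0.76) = 5.07*u^2 - 0.0600000000000001*u - 0.63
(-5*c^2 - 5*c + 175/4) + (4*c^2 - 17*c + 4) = -c^2 - 22*c + 191/4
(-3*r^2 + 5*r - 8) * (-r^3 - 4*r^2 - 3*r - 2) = 3*r^5 + 7*r^4 - 3*r^3 + 23*r^2 + 14*r + 16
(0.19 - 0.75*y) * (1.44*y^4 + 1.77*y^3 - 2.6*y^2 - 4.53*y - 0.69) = -1.08*y^5 - 1.0539*y^4 + 2.2863*y^3 + 2.9035*y^2 - 0.3432*y - 0.1311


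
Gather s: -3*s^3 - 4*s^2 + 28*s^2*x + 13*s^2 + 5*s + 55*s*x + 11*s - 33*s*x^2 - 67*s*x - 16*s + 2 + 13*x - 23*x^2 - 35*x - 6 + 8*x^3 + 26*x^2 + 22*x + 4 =-3*s^3 + s^2*(28*x + 9) + s*(-33*x^2 - 12*x) + 8*x^3 + 3*x^2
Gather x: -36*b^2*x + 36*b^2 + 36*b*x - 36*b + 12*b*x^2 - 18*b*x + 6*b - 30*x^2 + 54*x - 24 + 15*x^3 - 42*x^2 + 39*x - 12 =36*b^2 - 30*b + 15*x^3 + x^2*(12*b - 72) + x*(-36*b^2 + 18*b + 93) - 36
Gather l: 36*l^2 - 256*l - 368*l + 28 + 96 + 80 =36*l^2 - 624*l + 204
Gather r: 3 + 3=6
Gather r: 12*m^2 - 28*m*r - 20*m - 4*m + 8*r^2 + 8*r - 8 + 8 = 12*m^2 - 24*m + 8*r^2 + r*(8 - 28*m)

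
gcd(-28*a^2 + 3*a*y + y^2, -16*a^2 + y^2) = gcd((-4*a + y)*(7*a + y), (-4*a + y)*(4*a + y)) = -4*a + y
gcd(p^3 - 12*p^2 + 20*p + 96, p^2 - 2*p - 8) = p + 2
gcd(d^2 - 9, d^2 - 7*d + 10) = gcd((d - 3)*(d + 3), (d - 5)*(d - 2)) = 1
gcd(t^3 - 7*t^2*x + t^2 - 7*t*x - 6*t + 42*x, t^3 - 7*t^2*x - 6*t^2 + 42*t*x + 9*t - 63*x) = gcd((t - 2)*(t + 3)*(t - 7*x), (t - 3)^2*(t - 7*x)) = -t + 7*x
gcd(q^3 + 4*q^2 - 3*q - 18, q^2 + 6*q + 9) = q^2 + 6*q + 9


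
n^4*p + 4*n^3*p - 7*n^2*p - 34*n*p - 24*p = (n - 3)*(n + 2)*(n + 4)*(n*p + p)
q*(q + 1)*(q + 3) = q^3 + 4*q^2 + 3*q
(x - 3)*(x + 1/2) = x^2 - 5*x/2 - 3/2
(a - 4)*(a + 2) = a^2 - 2*a - 8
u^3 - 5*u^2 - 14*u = u*(u - 7)*(u + 2)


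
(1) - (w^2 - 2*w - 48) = -w^2 + 2*w + 49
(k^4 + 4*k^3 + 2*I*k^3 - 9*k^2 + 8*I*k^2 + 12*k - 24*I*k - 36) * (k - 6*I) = k^5 + 4*k^4 - 4*I*k^4 + 3*k^3 - 16*I*k^3 + 60*k^2 + 30*I*k^2 - 180*k - 72*I*k + 216*I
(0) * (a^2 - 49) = 0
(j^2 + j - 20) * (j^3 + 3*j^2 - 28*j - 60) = j^5 + 4*j^4 - 45*j^3 - 148*j^2 + 500*j + 1200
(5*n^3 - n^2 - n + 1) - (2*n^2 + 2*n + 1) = 5*n^3 - 3*n^2 - 3*n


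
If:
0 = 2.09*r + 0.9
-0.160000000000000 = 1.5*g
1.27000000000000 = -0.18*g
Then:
No Solution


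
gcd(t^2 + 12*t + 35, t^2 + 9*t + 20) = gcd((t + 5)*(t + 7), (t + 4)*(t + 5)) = t + 5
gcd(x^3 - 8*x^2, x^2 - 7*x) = x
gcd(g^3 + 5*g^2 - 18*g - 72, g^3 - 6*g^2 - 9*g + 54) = g + 3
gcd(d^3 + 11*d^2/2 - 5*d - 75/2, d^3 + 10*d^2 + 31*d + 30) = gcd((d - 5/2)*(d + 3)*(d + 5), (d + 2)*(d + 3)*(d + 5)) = d^2 + 8*d + 15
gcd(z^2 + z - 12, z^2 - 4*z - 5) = 1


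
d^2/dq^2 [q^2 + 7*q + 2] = 2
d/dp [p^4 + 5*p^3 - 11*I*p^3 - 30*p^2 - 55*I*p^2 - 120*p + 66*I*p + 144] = 4*p^3 + p^2*(15 - 33*I) + p*(-60 - 110*I) - 120 + 66*I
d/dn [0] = 0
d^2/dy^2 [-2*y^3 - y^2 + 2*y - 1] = -12*y - 2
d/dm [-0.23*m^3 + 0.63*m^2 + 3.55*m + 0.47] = -0.69*m^2 + 1.26*m + 3.55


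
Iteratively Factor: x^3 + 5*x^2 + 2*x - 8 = (x - 1)*(x^2 + 6*x + 8) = (x - 1)*(x + 2)*(x + 4)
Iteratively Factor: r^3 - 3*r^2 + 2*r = (r - 2)*(r^2 - r) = (r - 2)*(r - 1)*(r)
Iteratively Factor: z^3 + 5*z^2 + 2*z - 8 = (z + 2)*(z^2 + 3*z - 4) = (z + 2)*(z + 4)*(z - 1)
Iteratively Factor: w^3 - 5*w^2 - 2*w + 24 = (w - 4)*(w^2 - w - 6) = (w - 4)*(w - 3)*(w + 2)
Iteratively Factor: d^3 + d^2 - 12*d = (d)*(d^2 + d - 12) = d*(d - 3)*(d + 4)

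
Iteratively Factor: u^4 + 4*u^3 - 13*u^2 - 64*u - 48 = (u + 4)*(u^3 - 13*u - 12) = (u - 4)*(u + 4)*(u^2 + 4*u + 3) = (u - 4)*(u + 1)*(u + 4)*(u + 3)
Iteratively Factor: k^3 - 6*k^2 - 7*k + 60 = (k + 3)*(k^2 - 9*k + 20) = (k - 5)*(k + 3)*(k - 4)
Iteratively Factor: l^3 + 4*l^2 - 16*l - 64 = (l + 4)*(l^2 - 16) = (l + 4)^2*(l - 4)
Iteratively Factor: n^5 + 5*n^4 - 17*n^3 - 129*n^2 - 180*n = (n + 4)*(n^4 + n^3 - 21*n^2 - 45*n) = (n - 5)*(n + 4)*(n^3 + 6*n^2 + 9*n) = (n - 5)*(n + 3)*(n + 4)*(n^2 + 3*n) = (n - 5)*(n + 3)^2*(n + 4)*(n)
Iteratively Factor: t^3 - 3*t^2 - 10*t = (t + 2)*(t^2 - 5*t) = t*(t + 2)*(t - 5)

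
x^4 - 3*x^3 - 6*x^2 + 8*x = x*(x - 4)*(x - 1)*(x + 2)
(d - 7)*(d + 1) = d^2 - 6*d - 7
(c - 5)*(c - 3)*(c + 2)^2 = c^4 - 4*c^3 - 13*c^2 + 28*c + 60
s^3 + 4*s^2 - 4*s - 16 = (s - 2)*(s + 2)*(s + 4)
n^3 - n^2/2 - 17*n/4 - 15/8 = (n - 5/2)*(n + 1/2)*(n + 3/2)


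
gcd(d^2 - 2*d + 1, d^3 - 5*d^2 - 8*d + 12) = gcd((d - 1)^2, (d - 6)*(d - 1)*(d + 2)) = d - 1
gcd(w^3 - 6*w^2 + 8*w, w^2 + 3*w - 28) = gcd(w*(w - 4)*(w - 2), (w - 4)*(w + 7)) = w - 4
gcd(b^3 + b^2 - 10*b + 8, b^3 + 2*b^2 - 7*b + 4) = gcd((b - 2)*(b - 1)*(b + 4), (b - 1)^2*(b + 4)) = b^2 + 3*b - 4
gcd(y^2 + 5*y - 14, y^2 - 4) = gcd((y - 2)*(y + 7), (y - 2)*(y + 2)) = y - 2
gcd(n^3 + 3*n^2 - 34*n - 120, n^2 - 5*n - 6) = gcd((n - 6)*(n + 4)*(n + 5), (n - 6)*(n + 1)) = n - 6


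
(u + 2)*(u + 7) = u^2 + 9*u + 14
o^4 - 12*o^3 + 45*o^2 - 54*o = o*(o - 6)*(o - 3)^2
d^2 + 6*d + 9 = (d + 3)^2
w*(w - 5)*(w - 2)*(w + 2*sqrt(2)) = w^4 - 7*w^3 + 2*sqrt(2)*w^3 - 14*sqrt(2)*w^2 + 10*w^2 + 20*sqrt(2)*w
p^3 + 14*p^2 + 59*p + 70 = (p + 2)*(p + 5)*(p + 7)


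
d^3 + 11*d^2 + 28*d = d*(d + 4)*(d + 7)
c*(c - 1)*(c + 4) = c^3 + 3*c^2 - 4*c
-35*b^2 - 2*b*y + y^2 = (-7*b + y)*(5*b + y)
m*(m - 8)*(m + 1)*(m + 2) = m^4 - 5*m^3 - 22*m^2 - 16*m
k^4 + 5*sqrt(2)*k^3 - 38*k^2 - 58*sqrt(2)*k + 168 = (k - 3*sqrt(2))*(k - sqrt(2))*(k + 2*sqrt(2))*(k + 7*sqrt(2))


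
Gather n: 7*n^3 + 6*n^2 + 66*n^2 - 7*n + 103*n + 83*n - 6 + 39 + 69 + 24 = 7*n^3 + 72*n^2 + 179*n + 126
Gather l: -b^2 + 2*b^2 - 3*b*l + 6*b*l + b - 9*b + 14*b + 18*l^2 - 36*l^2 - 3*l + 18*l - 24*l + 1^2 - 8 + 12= b^2 + 6*b - 18*l^2 + l*(3*b - 9) + 5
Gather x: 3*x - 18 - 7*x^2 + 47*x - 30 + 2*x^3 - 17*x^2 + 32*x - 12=2*x^3 - 24*x^2 + 82*x - 60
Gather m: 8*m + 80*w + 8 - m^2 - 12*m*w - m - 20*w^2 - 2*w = -m^2 + m*(7 - 12*w) - 20*w^2 + 78*w + 8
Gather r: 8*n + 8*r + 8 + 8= 8*n + 8*r + 16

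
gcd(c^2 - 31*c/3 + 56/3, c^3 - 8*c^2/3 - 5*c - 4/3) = 1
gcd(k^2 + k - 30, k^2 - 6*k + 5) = k - 5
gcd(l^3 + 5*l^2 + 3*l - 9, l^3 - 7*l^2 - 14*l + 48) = l + 3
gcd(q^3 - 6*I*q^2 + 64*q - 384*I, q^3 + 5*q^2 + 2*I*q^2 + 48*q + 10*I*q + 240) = q^2 + 2*I*q + 48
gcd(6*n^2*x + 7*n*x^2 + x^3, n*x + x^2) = n*x + x^2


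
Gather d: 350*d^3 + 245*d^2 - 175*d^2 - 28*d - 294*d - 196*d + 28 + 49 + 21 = 350*d^3 + 70*d^2 - 518*d + 98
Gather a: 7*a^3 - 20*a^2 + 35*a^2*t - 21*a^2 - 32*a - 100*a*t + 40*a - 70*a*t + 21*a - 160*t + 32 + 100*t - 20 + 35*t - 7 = 7*a^3 + a^2*(35*t - 41) + a*(29 - 170*t) - 25*t + 5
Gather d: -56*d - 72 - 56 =-56*d - 128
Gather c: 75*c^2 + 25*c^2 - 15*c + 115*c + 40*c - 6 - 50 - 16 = 100*c^2 + 140*c - 72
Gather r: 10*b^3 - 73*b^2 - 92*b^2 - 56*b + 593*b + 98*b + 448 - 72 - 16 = 10*b^3 - 165*b^2 + 635*b + 360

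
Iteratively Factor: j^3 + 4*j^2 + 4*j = (j)*(j^2 + 4*j + 4) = j*(j + 2)*(j + 2)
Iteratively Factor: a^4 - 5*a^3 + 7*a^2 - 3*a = (a)*(a^3 - 5*a^2 + 7*a - 3) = a*(a - 1)*(a^2 - 4*a + 3) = a*(a - 1)^2*(a - 3)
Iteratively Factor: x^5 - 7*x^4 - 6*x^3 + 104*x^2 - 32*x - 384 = (x - 4)*(x^4 - 3*x^3 - 18*x^2 + 32*x + 96) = (x - 4)*(x + 3)*(x^3 - 6*x^2 + 32) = (x - 4)^2*(x + 3)*(x^2 - 2*x - 8) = (x - 4)^2*(x + 2)*(x + 3)*(x - 4)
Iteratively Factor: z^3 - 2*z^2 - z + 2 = (z - 2)*(z^2 - 1) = (z - 2)*(z + 1)*(z - 1)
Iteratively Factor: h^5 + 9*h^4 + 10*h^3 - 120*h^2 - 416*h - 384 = (h + 2)*(h^4 + 7*h^3 - 4*h^2 - 112*h - 192) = (h + 2)*(h + 4)*(h^3 + 3*h^2 - 16*h - 48) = (h + 2)*(h + 3)*(h + 4)*(h^2 - 16) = (h - 4)*(h + 2)*(h + 3)*(h + 4)*(h + 4)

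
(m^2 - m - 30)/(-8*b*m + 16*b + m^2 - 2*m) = (-m^2 + m + 30)/(8*b*m - 16*b - m^2 + 2*m)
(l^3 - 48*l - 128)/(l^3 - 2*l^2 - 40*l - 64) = (l + 4)/(l + 2)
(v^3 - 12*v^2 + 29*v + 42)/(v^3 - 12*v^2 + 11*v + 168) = (v^2 - 5*v - 6)/(v^2 - 5*v - 24)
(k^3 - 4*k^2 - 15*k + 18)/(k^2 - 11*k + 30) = (k^2 + 2*k - 3)/(k - 5)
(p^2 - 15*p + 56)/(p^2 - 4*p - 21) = (p - 8)/(p + 3)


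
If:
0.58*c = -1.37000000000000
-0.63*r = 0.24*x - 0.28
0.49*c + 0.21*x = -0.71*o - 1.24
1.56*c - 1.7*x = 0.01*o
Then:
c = -2.36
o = 0.53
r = 1.27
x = -2.17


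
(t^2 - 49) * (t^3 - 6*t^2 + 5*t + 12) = t^5 - 6*t^4 - 44*t^3 + 306*t^2 - 245*t - 588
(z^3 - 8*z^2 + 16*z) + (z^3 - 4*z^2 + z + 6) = 2*z^3 - 12*z^2 + 17*z + 6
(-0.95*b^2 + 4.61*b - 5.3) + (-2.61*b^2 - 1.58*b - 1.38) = -3.56*b^2 + 3.03*b - 6.68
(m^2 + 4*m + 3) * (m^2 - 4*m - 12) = m^4 - 25*m^2 - 60*m - 36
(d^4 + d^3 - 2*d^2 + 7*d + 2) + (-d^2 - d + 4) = d^4 + d^3 - 3*d^2 + 6*d + 6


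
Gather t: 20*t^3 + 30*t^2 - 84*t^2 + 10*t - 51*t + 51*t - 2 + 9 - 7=20*t^3 - 54*t^2 + 10*t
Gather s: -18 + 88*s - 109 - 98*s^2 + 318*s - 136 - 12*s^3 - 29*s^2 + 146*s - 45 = -12*s^3 - 127*s^2 + 552*s - 308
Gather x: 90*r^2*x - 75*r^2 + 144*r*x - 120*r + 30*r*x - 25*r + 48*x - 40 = -75*r^2 - 145*r + x*(90*r^2 + 174*r + 48) - 40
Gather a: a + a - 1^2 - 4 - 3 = 2*a - 8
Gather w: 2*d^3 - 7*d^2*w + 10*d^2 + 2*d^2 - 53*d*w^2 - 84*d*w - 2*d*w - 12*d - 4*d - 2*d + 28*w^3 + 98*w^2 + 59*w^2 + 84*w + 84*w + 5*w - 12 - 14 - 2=2*d^3 + 12*d^2 - 18*d + 28*w^3 + w^2*(157 - 53*d) + w*(-7*d^2 - 86*d + 173) - 28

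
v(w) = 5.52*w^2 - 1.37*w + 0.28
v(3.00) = 45.85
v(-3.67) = 79.66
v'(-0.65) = -8.55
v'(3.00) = 31.75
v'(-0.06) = -2.03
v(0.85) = 3.10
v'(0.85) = 8.01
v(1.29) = 7.70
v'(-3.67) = -41.89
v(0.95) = 3.96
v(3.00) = 45.85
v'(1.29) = 12.87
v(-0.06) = 0.38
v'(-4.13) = -46.97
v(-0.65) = 3.50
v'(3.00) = 31.75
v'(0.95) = 9.12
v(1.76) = 14.97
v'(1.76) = 18.06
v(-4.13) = 100.09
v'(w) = 11.04*w - 1.37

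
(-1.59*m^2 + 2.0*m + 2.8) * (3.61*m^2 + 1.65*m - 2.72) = -5.7399*m^4 + 4.5965*m^3 + 17.7328*m^2 - 0.820000000000001*m - 7.616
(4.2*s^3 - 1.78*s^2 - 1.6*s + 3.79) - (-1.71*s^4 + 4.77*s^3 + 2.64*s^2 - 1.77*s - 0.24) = 1.71*s^4 - 0.569999999999999*s^3 - 4.42*s^2 + 0.17*s + 4.03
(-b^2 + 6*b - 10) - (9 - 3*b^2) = 2*b^2 + 6*b - 19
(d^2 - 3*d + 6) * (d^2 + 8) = d^4 - 3*d^3 + 14*d^2 - 24*d + 48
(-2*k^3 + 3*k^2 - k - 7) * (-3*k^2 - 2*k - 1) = 6*k^5 - 5*k^4 - k^3 + 20*k^2 + 15*k + 7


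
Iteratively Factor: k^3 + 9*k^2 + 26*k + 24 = (k + 3)*(k^2 + 6*k + 8) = (k + 3)*(k + 4)*(k + 2)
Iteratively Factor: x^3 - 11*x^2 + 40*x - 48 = (x - 3)*(x^2 - 8*x + 16) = (x - 4)*(x - 3)*(x - 4)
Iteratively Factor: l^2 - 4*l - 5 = (l - 5)*(l + 1)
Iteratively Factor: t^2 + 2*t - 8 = (t - 2)*(t + 4)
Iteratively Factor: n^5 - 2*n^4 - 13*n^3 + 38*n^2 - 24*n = (n - 3)*(n^4 + n^3 - 10*n^2 + 8*n) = n*(n - 3)*(n^3 + n^2 - 10*n + 8) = n*(n - 3)*(n - 1)*(n^2 + 2*n - 8) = n*(n - 3)*(n - 2)*(n - 1)*(n + 4)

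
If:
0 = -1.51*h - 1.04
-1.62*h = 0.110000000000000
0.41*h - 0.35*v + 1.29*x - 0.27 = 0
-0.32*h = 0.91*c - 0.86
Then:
No Solution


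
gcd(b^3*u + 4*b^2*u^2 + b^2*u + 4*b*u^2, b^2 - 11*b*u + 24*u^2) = 1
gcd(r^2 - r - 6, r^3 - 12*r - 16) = r + 2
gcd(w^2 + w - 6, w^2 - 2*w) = w - 2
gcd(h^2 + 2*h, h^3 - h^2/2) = h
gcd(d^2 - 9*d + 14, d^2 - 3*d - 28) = d - 7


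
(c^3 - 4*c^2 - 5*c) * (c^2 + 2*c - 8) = c^5 - 2*c^4 - 21*c^3 + 22*c^2 + 40*c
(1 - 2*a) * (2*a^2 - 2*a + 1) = -4*a^3 + 6*a^2 - 4*a + 1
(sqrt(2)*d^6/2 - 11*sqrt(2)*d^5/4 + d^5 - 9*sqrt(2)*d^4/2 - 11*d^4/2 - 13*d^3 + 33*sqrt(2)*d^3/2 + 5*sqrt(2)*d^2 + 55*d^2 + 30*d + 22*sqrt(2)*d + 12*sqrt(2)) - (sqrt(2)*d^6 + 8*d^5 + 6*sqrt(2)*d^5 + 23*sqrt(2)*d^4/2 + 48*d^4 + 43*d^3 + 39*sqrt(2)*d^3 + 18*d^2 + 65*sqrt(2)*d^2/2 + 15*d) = -sqrt(2)*d^6/2 - 35*sqrt(2)*d^5/4 - 7*d^5 - 107*d^4/2 - 16*sqrt(2)*d^4 - 56*d^3 - 45*sqrt(2)*d^3/2 - 55*sqrt(2)*d^2/2 + 37*d^2 + 15*d + 22*sqrt(2)*d + 12*sqrt(2)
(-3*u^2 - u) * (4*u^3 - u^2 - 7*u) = -12*u^5 - u^4 + 22*u^3 + 7*u^2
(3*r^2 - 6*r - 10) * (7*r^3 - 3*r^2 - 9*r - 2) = 21*r^5 - 51*r^4 - 79*r^3 + 78*r^2 + 102*r + 20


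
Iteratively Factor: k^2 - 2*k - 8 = (k + 2)*(k - 4)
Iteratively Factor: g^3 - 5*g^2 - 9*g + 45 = (g + 3)*(g^2 - 8*g + 15) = (g - 5)*(g + 3)*(g - 3)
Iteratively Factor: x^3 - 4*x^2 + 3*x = (x)*(x^2 - 4*x + 3) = x*(x - 1)*(x - 3)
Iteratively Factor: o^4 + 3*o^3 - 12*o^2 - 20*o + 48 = (o + 4)*(o^3 - o^2 - 8*o + 12) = (o - 2)*(o + 4)*(o^2 + o - 6) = (o - 2)^2*(o + 4)*(o + 3)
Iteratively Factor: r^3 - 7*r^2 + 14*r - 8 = (r - 2)*(r^2 - 5*r + 4) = (r - 2)*(r - 1)*(r - 4)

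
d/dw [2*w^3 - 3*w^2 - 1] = 6*w*(w - 1)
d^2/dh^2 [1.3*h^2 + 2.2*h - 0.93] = 2.60000000000000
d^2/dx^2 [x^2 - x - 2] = 2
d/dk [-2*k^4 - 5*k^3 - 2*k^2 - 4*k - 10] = -8*k^3 - 15*k^2 - 4*k - 4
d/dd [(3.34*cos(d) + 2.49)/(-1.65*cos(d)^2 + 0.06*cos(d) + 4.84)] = (5.511*sin(d)^2 - 8.217*cos(d) - 21.5272)*sin(d)/(-1.65*cos(d)^2 + 0.06*cos(d) + 4.84)^2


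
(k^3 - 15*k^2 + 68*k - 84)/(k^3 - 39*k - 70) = (k^2 - 8*k + 12)/(k^2 + 7*k + 10)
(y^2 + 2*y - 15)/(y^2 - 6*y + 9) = (y + 5)/(y - 3)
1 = 1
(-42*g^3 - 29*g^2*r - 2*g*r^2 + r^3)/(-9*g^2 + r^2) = (-14*g^2 - 5*g*r + r^2)/(-3*g + r)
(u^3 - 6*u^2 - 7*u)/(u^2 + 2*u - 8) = u*(u^2 - 6*u - 7)/(u^2 + 2*u - 8)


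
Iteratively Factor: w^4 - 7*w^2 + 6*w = (w)*(w^3 - 7*w + 6) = w*(w - 2)*(w^2 + 2*w - 3) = w*(w - 2)*(w - 1)*(w + 3)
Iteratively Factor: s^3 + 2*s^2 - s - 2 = (s + 1)*(s^2 + s - 2) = (s - 1)*(s + 1)*(s + 2)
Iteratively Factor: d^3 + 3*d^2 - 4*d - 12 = (d + 2)*(d^2 + d - 6) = (d - 2)*(d + 2)*(d + 3)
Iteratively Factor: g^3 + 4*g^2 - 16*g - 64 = (g + 4)*(g^2 - 16) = (g + 4)^2*(g - 4)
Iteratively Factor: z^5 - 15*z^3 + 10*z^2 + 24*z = (z + 1)*(z^4 - z^3 - 14*z^2 + 24*z) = (z + 1)*(z + 4)*(z^3 - 5*z^2 + 6*z) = (z - 3)*(z + 1)*(z + 4)*(z^2 - 2*z) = (z - 3)*(z - 2)*(z + 1)*(z + 4)*(z)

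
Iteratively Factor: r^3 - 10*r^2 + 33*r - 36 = (r - 4)*(r^2 - 6*r + 9) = (r - 4)*(r - 3)*(r - 3)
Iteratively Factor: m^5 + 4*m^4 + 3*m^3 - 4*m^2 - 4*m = (m + 2)*(m^4 + 2*m^3 - m^2 - 2*m) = (m - 1)*(m + 2)*(m^3 + 3*m^2 + 2*m) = m*(m - 1)*(m + 2)*(m^2 + 3*m + 2) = m*(m - 1)*(m + 2)^2*(m + 1)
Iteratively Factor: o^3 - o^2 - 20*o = (o)*(o^2 - o - 20) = o*(o - 5)*(o + 4)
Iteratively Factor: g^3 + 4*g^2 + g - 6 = (g + 3)*(g^2 + g - 2) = (g - 1)*(g + 3)*(g + 2)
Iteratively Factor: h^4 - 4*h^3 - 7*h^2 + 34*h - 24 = (h + 3)*(h^3 - 7*h^2 + 14*h - 8) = (h - 4)*(h + 3)*(h^2 - 3*h + 2) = (h - 4)*(h - 2)*(h + 3)*(h - 1)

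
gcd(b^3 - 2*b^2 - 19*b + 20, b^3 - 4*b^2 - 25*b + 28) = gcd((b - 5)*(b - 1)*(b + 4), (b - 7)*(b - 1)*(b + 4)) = b^2 + 3*b - 4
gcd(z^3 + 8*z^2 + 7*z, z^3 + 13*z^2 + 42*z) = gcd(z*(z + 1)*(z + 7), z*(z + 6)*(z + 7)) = z^2 + 7*z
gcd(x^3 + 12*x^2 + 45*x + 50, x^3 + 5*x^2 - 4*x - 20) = x^2 + 7*x + 10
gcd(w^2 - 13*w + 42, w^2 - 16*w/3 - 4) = w - 6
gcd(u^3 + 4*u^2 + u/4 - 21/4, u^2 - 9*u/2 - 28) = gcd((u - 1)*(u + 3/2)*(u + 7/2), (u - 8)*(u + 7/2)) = u + 7/2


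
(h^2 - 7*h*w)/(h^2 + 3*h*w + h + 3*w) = h*(h - 7*w)/(h^2 + 3*h*w + h + 3*w)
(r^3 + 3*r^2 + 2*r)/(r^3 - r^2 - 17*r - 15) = r*(r + 2)/(r^2 - 2*r - 15)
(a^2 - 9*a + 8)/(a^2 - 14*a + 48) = (a - 1)/(a - 6)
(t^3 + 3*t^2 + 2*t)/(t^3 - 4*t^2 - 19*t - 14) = t/(t - 7)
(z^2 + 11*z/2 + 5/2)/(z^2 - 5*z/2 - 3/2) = (z + 5)/(z - 3)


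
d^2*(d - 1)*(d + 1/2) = d^4 - d^3/2 - d^2/2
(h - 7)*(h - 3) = h^2 - 10*h + 21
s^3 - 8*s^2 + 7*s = s*(s - 7)*(s - 1)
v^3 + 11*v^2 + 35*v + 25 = (v + 1)*(v + 5)^2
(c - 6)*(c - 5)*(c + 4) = c^3 - 7*c^2 - 14*c + 120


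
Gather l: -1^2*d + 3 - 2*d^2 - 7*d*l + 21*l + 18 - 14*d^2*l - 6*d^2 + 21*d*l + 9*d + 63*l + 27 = -8*d^2 + 8*d + l*(-14*d^2 + 14*d + 84) + 48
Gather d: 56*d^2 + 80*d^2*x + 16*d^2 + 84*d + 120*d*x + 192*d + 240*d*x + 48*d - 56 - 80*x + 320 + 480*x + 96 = d^2*(80*x + 72) + d*(360*x + 324) + 400*x + 360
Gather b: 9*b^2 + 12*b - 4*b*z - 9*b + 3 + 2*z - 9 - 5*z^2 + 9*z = 9*b^2 + b*(3 - 4*z) - 5*z^2 + 11*z - 6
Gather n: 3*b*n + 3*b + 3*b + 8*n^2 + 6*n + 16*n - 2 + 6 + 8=6*b + 8*n^2 + n*(3*b + 22) + 12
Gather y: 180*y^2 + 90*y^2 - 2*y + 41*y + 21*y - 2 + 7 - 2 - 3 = 270*y^2 + 60*y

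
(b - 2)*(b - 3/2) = b^2 - 7*b/2 + 3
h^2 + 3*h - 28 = (h - 4)*(h + 7)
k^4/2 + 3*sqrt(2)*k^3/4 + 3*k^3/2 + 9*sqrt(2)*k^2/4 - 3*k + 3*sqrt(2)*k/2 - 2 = (k - sqrt(2)/2)*(k + 2*sqrt(2))*(sqrt(2)*k/2 + sqrt(2)/2)*(sqrt(2)*k/2 + sqrt(2))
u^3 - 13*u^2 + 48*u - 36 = (u - 6)^2*(u - 1)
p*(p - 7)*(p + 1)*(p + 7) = p^4 + p^3 - 49*p^2 - 49*p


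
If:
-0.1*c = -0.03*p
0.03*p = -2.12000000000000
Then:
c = -21.20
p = -70.67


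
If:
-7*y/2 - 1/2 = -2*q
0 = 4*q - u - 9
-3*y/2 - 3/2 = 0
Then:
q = -3/2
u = -15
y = -1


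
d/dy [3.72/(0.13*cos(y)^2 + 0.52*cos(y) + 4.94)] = (0.9672*cos(y) + 1.9344)*sin(y)/(0.13*cos(y)^2 + 0.52*cos(y) + 4.94)^2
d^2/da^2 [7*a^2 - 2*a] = 14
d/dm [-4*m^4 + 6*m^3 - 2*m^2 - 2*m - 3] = -16*m^3 + 18*m^2 - 4*m - 2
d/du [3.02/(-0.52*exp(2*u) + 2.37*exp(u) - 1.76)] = (3.1408*exp(u) - 7.1574)*exp(u)/(0.52*exp(2*u) - 2.37*exp(u) + 1.76)^2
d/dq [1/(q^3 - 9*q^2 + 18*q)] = 3*(-q^2 + 6*q - 6)/(q^2*(q^2 - 9*q + 18)^2)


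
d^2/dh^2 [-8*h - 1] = 0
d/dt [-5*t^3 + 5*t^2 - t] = -15*t^2 + 10*t - 1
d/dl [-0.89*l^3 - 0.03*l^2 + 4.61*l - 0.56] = -2.67*l^2 - 0.06*l + 4.61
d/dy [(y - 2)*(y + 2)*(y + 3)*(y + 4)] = 4*y^3 + 21*y^2 + 16*y - 28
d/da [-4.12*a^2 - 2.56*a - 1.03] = -8.24*a - 2.56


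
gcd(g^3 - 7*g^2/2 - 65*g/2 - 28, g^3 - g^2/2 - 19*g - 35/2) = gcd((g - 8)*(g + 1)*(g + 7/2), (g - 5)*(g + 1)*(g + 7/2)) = g^2 + 9*g/2 + 7/2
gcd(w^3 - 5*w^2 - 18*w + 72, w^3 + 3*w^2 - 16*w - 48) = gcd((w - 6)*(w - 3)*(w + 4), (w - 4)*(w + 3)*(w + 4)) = w + 4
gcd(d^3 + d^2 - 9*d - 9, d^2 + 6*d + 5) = d + 1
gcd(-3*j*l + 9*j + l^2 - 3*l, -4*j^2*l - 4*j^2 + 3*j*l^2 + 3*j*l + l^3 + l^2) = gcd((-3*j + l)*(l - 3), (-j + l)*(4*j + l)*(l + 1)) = 1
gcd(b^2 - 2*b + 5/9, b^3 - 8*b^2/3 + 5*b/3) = b - 5/3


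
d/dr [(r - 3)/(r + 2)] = 5/(r + 2)^2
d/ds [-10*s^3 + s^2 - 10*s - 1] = -30*s^2 + 2*s - 10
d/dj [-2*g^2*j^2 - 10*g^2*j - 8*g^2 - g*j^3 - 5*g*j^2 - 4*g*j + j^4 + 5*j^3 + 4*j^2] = -4*g^2*j - 10*g^2 - 3*g*j^2 - 10*g*j - 4*g + 4*j^3 + 15*j^2 + 8*j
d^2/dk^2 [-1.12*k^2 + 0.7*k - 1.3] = -2.24000000000000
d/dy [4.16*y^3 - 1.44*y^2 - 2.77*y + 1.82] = 12.48*y^2 - 2.88*y - 2.77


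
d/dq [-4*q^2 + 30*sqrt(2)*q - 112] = -8*q + 30*sqrt(2)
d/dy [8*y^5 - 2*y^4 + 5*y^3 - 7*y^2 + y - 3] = 40*y^4 - 8*y^3 + 15*y^2 - 14*y + 1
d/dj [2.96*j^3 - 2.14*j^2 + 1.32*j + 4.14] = 8.88*j^2 - 4.28*j + 1.32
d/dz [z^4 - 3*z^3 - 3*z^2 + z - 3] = 4*z^3 - 9*z^2 - 6*z + 1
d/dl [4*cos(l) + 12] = -4*sin(l)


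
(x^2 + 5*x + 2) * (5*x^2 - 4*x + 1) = 5*x^4 + 21*x^3 - 9*x^2 - 3*x + 2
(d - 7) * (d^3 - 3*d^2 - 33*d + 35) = d^4 - 10*d^3 - 12*d^2 + 266*d - 245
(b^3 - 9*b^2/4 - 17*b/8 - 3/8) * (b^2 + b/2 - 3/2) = b^5 - 7*b^4/4 - 19*b^3/4 + 31*b^2/16 + 3*b + 9/16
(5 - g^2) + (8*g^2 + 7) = 7*g^2 + 12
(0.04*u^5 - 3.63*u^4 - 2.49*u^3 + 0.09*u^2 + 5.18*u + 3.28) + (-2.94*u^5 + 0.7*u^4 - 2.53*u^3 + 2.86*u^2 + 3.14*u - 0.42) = -2.9*u^5 - 2.93*u^4 - 5.02*u^3 + 2.95*u^2 + 8.32*u + 2.86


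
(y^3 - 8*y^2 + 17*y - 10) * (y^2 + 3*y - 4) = y^5 - 5*y^4 - 11*y^3 + 73*y^2 - 98*y + 40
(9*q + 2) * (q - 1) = 9*q^2 - 7*q - 2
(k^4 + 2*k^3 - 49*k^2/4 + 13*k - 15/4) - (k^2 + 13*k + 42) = k^4 + 2*k^3 - 53*k^2/4 - 183/4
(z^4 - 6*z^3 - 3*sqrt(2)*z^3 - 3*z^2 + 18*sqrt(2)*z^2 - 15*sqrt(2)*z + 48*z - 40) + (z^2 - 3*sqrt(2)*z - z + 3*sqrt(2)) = z^4 - 6*z^3 - 3*sqrt(2)*z^3 - 2*z^2 + 18*sqrt(2)*z^2 - 18*sqrt(2)*z + 47*z - 40 + 3*sqrt(2)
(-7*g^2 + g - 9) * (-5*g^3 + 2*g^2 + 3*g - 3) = 35*g^5 - 19*g^4 + 26*g^3 + 6*g^2 - 30*g + 27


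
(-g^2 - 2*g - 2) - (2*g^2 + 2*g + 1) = -3*g^2 - 4*g - 3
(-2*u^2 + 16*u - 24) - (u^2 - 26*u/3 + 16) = -3*u^2 + 74*u/3 - 40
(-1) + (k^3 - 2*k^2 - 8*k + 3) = k^3 - 2*k^2 - 8*k + 2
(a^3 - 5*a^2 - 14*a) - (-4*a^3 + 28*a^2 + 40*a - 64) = 5*a^3 - 33*a^2 - 54*a + 64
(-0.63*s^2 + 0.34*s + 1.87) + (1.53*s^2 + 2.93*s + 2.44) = 0.9*s^2 + 3.27*s + 4.31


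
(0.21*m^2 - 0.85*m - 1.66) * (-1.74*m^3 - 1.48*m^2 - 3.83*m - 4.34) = -0.3654*m^5 + 1.1682*m^4 + 3.3421*m^3 + 4.8009*m^2 + 10.0468*m + 7.2044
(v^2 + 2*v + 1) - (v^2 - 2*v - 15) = 4*v + 16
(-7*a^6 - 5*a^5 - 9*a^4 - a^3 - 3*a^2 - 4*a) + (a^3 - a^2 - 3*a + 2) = -7*a^6 - 5*a^5 - 9*a^4 - 4*a^2 - 7*a + 2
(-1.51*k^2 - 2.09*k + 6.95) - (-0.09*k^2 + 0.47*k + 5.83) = -1.42*k^2 - 2.56*k + 1.12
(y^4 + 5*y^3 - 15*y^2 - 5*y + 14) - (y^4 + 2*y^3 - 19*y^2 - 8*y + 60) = 3*y^3 + 4*y^2 + 3*y - 46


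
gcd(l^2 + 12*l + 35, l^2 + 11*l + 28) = l + 7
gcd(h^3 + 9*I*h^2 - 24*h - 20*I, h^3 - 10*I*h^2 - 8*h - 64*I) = h + 2*I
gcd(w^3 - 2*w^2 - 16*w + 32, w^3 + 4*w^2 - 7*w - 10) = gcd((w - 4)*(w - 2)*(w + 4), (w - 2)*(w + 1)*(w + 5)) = w - 2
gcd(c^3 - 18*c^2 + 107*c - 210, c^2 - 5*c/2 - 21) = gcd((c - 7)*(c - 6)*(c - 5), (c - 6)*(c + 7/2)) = c - 6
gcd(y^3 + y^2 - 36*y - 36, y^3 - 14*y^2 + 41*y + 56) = y + 1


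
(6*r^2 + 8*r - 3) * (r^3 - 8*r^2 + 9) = 6*r^5 - 40*r^4 - 67*r^3 + 78*r^2 + 72*r - 27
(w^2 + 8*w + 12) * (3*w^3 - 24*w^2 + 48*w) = 3*w^5 - 108*w^3 + 96*w^2 + 576*w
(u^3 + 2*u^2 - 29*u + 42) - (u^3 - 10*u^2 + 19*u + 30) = 12*u^2 - 48*u + 12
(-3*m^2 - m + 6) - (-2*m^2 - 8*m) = -m^2 + 7*m + 6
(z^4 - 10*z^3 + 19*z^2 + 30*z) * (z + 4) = z^5 - 6*z^4 - 21*z^3 + 106*z^2 + 120*z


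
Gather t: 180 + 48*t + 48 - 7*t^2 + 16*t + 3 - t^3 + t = -t^3 - 7*t^2 + 65*t + 231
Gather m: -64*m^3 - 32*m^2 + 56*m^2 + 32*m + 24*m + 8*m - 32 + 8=-64*m^3 + 24*m^2 + 64*m - 24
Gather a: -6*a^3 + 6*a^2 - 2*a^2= -6*a^3 + 4*a^2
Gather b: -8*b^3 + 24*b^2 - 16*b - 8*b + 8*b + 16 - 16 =-8*b^3 + 24*b^2 - 16*b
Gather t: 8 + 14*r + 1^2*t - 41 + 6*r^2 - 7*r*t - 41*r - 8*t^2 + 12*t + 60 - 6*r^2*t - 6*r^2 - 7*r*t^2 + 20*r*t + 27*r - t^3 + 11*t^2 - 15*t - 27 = -t^3 + t^2*(3 - 7*r) + t*(-6*r^2 + 13*r - 2)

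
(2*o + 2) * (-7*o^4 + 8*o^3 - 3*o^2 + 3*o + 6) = -14*o^5 + 2*o^4 + 10*o^3 + 18*o + 12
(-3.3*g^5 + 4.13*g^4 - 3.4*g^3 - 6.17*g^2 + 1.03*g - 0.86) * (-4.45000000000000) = 14.685*g^5 - 18.3785*g^4 + 15.13*g^3 + 27.4565*g^2 - 4.5835*g + 3.827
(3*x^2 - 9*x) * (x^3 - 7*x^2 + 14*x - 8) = 3*x^5 - 30*x^4 + 105*x^3 - 150*x^2 + 72*x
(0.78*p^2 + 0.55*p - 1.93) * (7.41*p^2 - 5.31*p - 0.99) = 5.7798*p^4 - 0.0662999999999991*p^3 - 17.994*p^2 + 9.7038*p + 1.9107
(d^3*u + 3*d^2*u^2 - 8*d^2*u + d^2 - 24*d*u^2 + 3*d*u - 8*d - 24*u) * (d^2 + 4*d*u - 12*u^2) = d^5*u + 7*d^4*u^2 - 8*d^4*u + d^4 - 56*d^3*u^2 + 7*d^3*u - 8*d^3 - 36*d^2*u^4 - 56*d^2*u + 288*d*u^4 - 36*d*u^3 + 288*u^3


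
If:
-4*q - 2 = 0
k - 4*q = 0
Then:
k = -2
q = -1/2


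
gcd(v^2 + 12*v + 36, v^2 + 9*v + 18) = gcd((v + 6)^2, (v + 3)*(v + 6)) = v + 6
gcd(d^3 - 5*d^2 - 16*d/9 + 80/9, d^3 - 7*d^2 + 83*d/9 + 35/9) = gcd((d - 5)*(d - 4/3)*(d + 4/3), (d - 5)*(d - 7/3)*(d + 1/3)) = d - 5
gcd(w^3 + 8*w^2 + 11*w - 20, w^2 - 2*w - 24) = w + 4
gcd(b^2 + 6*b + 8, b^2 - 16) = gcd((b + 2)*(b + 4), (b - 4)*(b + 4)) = b + 4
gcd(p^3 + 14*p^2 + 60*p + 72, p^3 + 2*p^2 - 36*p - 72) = p^2 + 8*p + 12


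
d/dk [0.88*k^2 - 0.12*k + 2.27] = 1.76*k - 0.12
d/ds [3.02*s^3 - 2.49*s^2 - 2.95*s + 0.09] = 9.06*s^2 - 4.98*s - 2.95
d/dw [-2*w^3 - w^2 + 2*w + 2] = -6*w^2 - 2*w + 2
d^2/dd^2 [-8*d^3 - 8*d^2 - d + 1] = -48*d - 16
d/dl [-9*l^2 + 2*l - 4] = 2 - 18*l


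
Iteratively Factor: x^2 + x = (x + 1)*(x)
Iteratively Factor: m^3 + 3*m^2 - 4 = (m - 1)*(m^2 + 4*m + 4) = (m - 1)*(m + 2)*(m + 2)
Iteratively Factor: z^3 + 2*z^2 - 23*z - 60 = (z + 3)*(z^2 - z - 20) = (z + 3)*(z + 4)*(z - 5)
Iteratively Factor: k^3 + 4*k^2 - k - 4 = (k - 1)*(k^2 + 5*k + 4) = (k - 1)*(k + 1)*(k + 4)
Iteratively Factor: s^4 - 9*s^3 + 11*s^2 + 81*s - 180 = (s - 5)*(s^3 - 4*s^2 - 9*s + 36) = (s - 5)*(s + 3)*(s^2 - 7*s + 12) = (s - 5)*(s - 3)*(s + 3)*(s - 4)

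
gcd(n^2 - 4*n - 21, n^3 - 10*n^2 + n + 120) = n + 3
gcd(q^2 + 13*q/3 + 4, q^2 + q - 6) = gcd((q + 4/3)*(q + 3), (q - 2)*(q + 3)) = q + 3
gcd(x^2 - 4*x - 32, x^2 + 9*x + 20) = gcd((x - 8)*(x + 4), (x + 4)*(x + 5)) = x + 4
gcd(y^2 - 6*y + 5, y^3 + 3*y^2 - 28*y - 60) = y - 5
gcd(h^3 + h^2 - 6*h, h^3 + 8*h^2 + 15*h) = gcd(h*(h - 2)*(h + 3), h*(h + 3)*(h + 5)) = h^2 + 3*h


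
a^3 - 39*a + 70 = (a - 5)*(a - 2)*(a + 7)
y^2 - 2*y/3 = y*(y - 2/3)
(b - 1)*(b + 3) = b^2 + 2*b - 3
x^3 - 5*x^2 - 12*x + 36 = (x - 6)*(x - 2)*(x + 3)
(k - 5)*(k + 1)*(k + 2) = k^3 - 2*k^2 - 13*k - 10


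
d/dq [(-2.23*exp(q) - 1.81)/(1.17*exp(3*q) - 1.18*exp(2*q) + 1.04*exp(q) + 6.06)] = (5.2182*exp(3*q) + 3.7217*exp(2*q) - 4.2716*exp(q) - 11.6314)*exp(q)/(1.3689*exp(6*q) - 2.7612*exp(5*q) + 3.826*exp(4*q) + 11.726*exp(3*q) - 13.22*exp(2*q) + 12.6048*exp(q) + 36.7236)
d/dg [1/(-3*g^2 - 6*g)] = 2*(g + 1)/(3*g^2*(g + 2)^2)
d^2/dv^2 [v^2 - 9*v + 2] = 2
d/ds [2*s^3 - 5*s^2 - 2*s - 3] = 6*s^2 - 10*s - 2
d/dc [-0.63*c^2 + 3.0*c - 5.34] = 3.0 - 1.26*c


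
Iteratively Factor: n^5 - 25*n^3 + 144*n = (n + 4)*(n^4 - 4*n^3 - 9*n^2 + 36*n) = (n + 3)*(n + 4)*(n^3 - 7*n^2 + 12*n) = (n - 4)*(n + 3)*(n + 4)*(n^2 - 3*n) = n*(n - 4)*(n + 3)*(n + 4)*(n - 3)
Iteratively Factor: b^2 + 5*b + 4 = (b + 1)*(b + 4)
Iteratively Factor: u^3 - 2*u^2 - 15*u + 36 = (u - 3)*(u^2 + u - 12) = (u - 3)^2*(u + 4)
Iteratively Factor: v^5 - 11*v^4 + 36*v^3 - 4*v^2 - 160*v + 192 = (v + 2)*(v^4 - 13*v^3 + 62*v^2 - 128*v + 96) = (v - 3)*(v + 2)*(v^3 - 10*v^2 + 32*v - 32) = (v - 4)*(v - 3)*(v + 2)*(v^2 - 6*v + 8) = (v - 4)*(v - 3)*(v - 2)*(v + 2)*(v - 4)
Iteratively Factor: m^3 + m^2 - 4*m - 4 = (m - 2)*(m^2 + 3*m + 2) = (m - 2)*(m + 2)*(m + 1)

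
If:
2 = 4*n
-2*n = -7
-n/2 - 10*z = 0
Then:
No Solution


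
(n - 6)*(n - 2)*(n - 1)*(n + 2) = n^4 - 7*n^3 + 2*n^2 + 28*n - 24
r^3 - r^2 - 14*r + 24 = (r - 3)*(r - 2)*(r + 4)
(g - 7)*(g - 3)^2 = g^3 - 13*g^2 + 51*g - 63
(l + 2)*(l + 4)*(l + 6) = l^3 + 12*l^2 + 44*l + 48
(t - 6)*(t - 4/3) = t^2 - 22*t/3 + 8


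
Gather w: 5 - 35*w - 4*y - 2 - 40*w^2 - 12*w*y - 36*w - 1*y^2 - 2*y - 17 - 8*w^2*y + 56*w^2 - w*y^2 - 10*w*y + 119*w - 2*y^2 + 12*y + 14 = w^2*(16 - 8*y) + w*(-y^2 - 22*y + 48) - 3*y^2 + 6*y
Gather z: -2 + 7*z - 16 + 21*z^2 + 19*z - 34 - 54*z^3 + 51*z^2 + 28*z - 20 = -54*z^3 + 72*z^2 + 54*z - 72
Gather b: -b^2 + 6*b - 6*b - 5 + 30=25 - b^2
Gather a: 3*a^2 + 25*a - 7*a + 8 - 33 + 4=3*a^2 + 18*a - 21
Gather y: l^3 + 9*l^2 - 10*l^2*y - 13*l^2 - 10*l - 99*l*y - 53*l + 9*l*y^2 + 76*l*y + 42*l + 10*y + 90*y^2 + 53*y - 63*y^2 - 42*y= l^3 - 4*l^2 - 21*l + y^2*(9*l + 27) + y*(-10*l^2 - 23*l + 21)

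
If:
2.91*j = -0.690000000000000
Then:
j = -0.24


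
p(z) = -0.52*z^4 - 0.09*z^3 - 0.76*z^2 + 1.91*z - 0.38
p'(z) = -2.08*z^3 - 0.27*z^2 - 1.52*z + 1.91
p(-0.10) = -0.58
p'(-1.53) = 11.05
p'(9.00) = -1549.96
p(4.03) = -148.08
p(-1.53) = -7.61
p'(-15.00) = 6983.96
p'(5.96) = -457.09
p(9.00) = -3522.08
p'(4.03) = -144.74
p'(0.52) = 0.75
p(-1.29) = -5.36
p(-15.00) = -26221.28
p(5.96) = -691.17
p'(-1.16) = 6.56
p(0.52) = 0.36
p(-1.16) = -4.42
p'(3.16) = -71.22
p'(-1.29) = 7.89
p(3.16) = -56.62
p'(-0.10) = 2.06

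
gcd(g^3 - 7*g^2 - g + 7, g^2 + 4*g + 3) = g + 1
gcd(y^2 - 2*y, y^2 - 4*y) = y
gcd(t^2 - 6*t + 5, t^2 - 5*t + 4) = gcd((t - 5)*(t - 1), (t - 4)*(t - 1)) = t - 1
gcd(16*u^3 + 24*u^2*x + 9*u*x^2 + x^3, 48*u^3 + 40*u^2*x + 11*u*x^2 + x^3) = 16*u^2 + 8*u*x + x^2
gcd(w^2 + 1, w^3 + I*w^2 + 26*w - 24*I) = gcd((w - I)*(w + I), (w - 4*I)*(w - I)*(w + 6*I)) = w - I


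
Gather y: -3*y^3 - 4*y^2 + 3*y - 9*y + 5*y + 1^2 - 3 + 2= -3*y^3 - 4*y^2 - y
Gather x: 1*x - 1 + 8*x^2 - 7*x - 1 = 8*x^2 - 6*x - 2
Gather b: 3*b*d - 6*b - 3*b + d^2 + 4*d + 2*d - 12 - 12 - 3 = b*(3*d - 9) + d^2 + 6*d - 27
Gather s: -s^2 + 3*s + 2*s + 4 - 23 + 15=-s^2 + 5*s - 4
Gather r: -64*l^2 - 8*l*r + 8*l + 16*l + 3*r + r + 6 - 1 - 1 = -64*l^2 + 24*l + r*(4 - 8*l) + 4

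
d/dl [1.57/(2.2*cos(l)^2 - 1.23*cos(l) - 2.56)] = (6.908*cos(l) - 1.9311)*sin(l)/(-2.2*cos(l)^2 + 1.23*cos(l) + 2.56)^2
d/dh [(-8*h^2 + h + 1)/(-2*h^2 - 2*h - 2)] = 9*h*(h + 2)/(2*(h^4 + 2*h^3 + 3*h^2 + 2*h + 1))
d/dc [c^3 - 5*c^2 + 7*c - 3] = 3*c^2 - 10*c + 7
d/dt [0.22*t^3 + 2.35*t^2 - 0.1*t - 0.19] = 0.66*t^2 + 4.7*t - 0.1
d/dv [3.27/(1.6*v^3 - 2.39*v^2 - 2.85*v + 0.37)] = (-15.696*v^2 + 15.6306*v + 9.3195)/(1.6*v^3 - 2.39*v^2 - 2.85*v + 0.37)^2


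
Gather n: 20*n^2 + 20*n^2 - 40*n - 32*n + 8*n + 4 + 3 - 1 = 40*n^2 - 64*n + 6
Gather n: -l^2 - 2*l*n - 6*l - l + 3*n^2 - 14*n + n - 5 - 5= -l^2 - 7*l + 3*n^2 + n*(-2*l - 13) - 10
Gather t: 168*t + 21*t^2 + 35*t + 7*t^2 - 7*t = 28*t^2 + 196*t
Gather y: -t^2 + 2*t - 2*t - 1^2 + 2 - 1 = -t^2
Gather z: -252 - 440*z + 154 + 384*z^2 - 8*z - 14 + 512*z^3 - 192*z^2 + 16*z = 512*z^3 + 192*z^2 - 432*z - 112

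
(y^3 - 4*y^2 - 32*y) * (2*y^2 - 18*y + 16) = 2*y^5 - 26*y^4 + 24*y^3 + 512*y^2 - 512*y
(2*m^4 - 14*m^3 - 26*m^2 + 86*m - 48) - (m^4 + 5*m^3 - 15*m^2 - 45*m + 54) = m^4 - 19*m^3 - 11*m^2 + 131*m - 102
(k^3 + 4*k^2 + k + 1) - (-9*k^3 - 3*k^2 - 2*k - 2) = 10*k^3 + 7*k^2 + 3*k + 3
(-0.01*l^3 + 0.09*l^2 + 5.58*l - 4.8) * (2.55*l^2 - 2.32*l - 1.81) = -0.0255*l^5 + 0.2527*l^4 + 14.0383*l^3 - 25.3485*l^2 + 1.0362*l + 8.688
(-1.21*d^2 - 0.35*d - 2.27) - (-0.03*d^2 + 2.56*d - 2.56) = -1.18*d^2 - 2.91*d + 0.29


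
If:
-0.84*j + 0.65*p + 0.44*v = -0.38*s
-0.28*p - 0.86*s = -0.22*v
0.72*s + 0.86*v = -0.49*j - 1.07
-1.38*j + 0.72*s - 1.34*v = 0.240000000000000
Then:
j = 0.31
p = 1.38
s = -0.67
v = -0.86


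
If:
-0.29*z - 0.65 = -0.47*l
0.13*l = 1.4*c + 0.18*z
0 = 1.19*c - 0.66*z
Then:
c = 0.11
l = 1.51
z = 0.21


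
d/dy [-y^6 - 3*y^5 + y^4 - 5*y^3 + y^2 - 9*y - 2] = -6*y^5 - 15*y^4 + 4*y^3 - 15*y^2 + 2*y - 9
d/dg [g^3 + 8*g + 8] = 3*g^2 + 8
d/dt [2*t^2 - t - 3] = 4*t - 1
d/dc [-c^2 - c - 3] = -2*c - 1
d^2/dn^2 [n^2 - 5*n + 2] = 2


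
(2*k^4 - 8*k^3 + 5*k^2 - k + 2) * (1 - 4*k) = -8*k^5 + 34*k^4 - 28*k^3 + 9*k^2 - 9*k + 2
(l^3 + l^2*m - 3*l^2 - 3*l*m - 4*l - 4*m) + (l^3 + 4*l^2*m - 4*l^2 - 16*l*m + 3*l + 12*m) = 2*l^3 + 5*l^2*m - 7*l^2 - 19*l*m - l + 8*m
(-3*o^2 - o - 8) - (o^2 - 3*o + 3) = -4*o^2 + 2*o - 11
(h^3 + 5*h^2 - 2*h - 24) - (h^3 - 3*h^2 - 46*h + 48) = 8*h^2 + 44*h - 72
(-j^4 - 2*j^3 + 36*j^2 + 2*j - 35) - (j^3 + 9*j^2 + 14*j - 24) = -j^4 - 3*j^3 + 27*j^2 - 12*j - 11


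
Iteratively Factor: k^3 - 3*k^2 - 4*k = (k - 4)*(k^2 + k) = k*(k - 4)*(k + 1)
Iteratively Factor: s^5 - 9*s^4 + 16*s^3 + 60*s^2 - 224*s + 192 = (s - 4)*(s^4 - 5*s^3 - 4*s^2 + 44*s - 48) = (s - 4)^2*(s^3 - s^2 - 8*s + 12) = (s - 4)^2*(s - 2)*(s^2 + s - 6) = (s - 4)^2*(s - 2)^2*(s + 3)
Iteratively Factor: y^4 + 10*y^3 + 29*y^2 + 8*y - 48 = (y + 4)*(y^3 + 6*y^2 + 5*y - 12) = (y - 1)*(y + 4)*(y^2 + 7*y + 12) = (y - 1)*(y + 3)*(y + 4)*(y + 4)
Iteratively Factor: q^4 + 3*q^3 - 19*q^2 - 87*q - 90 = (q - 5)*(q^3 + 8*q^2 + 21*q + 18) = (q - 5)*(q + 3)*(q^2 + 5*q + 6) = (q - 5)*(q + 2)*(q + 3)*(q + 3)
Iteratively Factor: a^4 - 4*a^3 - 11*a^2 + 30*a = (a + 3)*(a^3 - 7*a^2 + 10*a) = a*(a + 3)*(a^2 - 7*a + 10) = a*(a - 2)*(a + 3)*(a - 5)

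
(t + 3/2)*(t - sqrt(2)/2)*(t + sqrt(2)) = t^3 + sqrt(2)*t^2/2 + 3*t^2/2 - t + 3*sqrt(2)*t/4 - 3/2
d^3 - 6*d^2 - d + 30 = (d - 5)*(d - 3)*(d + 2)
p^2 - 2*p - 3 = (p - 3)*(p + 1)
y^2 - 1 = (y - 1)*(y + 1)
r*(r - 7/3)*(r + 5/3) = r^3 - 2*r^2/3 - 35*r/9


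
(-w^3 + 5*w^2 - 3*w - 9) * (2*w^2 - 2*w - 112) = -2*w^5 + 12*w^4 + 96*w^3 - 572*w^2 + 354*w + 1008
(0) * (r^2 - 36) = 0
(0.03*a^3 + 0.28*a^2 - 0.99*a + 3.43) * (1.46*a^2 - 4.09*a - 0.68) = 0.0438*a^5 + 0.2861*a^4 - 2.611*a^3 + 8.8665*a^2 - 13.3555*a - 2.3324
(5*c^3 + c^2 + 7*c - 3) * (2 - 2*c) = -10*c^4 + 8*c^3 - 12*c^2 + 20*c - 6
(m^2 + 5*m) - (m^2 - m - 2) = 6*m + 2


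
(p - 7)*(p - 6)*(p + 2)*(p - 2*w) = p^4 - 2*p^3*w - 11*p^3 + 22*p^2*w + 16*p^2 - 32*p*w + 84*p - 168*w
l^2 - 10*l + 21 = (l - 7)*(l - 3)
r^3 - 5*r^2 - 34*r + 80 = (r - 8)*(r - 2)*(r + 5)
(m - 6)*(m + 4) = m^2 - 2*m - 24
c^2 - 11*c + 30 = (c - 6)*(c - 5)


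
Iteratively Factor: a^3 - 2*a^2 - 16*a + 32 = (a + 4)*(a^2 - 6*a + 8) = (a - 4)*(a + 4)*(a - 2)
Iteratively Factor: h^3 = (h)*(h^2) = h^2*(h)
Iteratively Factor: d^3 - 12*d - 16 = (d + 2)*(d^2 - 2*d - 8) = (d + 2)^2*(d - 4)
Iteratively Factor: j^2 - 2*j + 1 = (j - 1)*(j - 1)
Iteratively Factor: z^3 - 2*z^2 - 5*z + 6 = (z - 3)*(z^2 + z - 2) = (z - 3)*(z - 1)*(z + 2)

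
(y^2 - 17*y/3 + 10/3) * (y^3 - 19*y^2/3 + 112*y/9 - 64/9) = y^5 - 12*y^4 + 155*y^3/3 - 2666*y^2/27 + 736*y/9 - 640/27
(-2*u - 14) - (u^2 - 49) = -u^2 - 2*u + 35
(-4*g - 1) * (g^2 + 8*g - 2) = -4*g^3 - 33*g^2 + 2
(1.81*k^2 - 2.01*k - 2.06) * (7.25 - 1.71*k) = -3.0951*k^3 + 16.5596*k^2 - 11.0499*k - 14.935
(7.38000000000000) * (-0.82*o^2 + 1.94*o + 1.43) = -6.0516*o^2 + 14.3172*o + 10.5534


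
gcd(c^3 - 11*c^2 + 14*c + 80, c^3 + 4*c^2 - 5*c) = 1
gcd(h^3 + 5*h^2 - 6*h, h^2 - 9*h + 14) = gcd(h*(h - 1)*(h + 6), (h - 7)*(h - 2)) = 1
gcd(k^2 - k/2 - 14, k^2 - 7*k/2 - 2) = k - 4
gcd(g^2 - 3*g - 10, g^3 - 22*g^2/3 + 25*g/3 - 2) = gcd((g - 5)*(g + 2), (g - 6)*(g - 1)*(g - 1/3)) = 1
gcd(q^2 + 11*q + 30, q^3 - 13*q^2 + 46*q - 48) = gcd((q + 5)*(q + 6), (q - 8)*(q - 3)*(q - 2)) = 1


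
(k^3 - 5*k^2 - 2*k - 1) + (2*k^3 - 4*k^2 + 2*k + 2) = 3*k^3 - 9*k^2 + 1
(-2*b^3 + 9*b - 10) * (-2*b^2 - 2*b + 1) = 4*b^5 + 4*b^4 - 20*b^3 + 2*b^2 + 29*b - 10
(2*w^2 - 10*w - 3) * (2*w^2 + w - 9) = 4*w^4 - 18*w^3 - 34*w^2 + 87*w + 27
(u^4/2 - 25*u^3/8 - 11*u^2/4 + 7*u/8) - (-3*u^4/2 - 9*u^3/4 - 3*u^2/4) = 2*u^4 - 7*u^3/8 - 2*u^2 + 7*u/8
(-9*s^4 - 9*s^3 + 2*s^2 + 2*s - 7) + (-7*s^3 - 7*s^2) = -9*s^4 - 16*s^3 - 5*s^2 + 2*s - 7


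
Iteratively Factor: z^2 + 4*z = (z + 4)*(z)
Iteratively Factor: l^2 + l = (l)*(l + 1)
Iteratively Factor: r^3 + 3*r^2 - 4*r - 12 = (r + 2)*(r^2 + r - 6) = (r + 2)*(r + 3)*(r - 2)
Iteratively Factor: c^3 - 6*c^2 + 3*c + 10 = (c - 2)*(c^2 - 4*c - 5) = (c - 2)*(c + 1)*(c - 5)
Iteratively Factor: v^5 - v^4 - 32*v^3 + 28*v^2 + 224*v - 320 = (v + 4)*(v^4 - 5*v^3 - 12*v^2 + 76*v - 80) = (v - 2)*(v + 4)*(v^3 - 3*v^2 - 18*v + 40) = (v - 5)*(v - 2)*(v + 4)*(v^2 + 2*v - 8) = (v - 5)*(v - 2)*(v + 4)^2*(v - 2)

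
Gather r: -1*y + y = 0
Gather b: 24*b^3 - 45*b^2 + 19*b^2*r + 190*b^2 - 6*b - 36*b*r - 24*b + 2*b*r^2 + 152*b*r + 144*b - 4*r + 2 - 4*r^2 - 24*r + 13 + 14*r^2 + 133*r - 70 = 24*b^3 + b^2*(19*r + 145) + b*(2*r^2 + 116*r + 114) + 10*r^2 + 105*r - 55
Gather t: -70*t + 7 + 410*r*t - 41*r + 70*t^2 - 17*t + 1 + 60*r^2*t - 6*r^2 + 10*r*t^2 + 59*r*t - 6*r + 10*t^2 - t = -6*r^2 - 47*r + t^2*(10*r + 80) + t*(60*r^2 + 469*r - 88) + 8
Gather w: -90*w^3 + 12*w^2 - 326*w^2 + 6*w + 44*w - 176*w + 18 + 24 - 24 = -90*w^3 - 314*w^2 - 126*w + 18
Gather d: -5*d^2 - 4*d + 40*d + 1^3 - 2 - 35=-5*d^2 + 36*d - 36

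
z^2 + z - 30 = (z - 5)*(z + 6)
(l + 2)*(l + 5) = l^2 + 7*l + 10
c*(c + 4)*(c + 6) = c^3 + 10*c^2 + 24*c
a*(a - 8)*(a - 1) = a^3 - 9*a^2 + 8*a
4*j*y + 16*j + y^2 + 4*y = (4*j + y)*(y + 4)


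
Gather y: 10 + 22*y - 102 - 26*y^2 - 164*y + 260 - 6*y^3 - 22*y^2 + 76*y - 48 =-6*y^3 - 48*y^2 - 66*y + 120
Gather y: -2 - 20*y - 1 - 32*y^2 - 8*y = -32*y^2 - 28*y - 3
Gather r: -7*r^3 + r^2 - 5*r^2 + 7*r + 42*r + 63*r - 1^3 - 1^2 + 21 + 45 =-7*r^3 - 4*r^2 + 112*r + 64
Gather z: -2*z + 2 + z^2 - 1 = z^2 - 2*z + 1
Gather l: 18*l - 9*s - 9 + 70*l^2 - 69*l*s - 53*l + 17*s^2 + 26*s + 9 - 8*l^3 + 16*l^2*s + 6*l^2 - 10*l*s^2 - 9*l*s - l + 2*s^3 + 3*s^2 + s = -8*l^3 + l^2*(16*s + 76) + l*(-10*s^2 - 78*s - 36) + 2*s^3 + 20*s^2 + 18*s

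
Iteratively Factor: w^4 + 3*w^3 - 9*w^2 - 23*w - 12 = (w + 4)*(w^3 - w^2 - 5*w - 3) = (w + 1)*(w + 4)*(w^2 - 2*w - 3) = (w - 3)*(w + 1)*(w + 4)*(w + 1)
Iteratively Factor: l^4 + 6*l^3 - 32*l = (l + 4)*(l^3 + 2*l^2 - 8*l) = l*(l + 4)*(l^2 + 2*l - 8) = l*(l - 2)*(l + 4)*(l + 4)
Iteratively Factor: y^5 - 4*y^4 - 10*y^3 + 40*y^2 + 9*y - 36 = (y - 1)*(y^4 - 3*y^3 - 13*y^2 + 27*y + 36) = (y - 1)*(y + 1)*(y^3 - 4*y^2 - 9*y + 36) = (y - 1)*(y + 1)*(y + 3)*(y^2 - 7*y + 12) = (y - 3)*(y - 1)*(y + 1)*(y + 3)*(y - 4)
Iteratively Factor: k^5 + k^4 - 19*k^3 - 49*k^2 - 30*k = (k + 1)*(k^4 - 19*k^2 - 30*k) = k*(k + 1)*(k^3 - 19*k - 30) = k*(k - 5)*(k + 1)*(k^2 + 5*k + 6) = k*(k - 5)*(k + 1)*(k + 2)*(k + 3)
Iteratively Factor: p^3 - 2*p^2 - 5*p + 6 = (p + 2)*(p^2 - 4*p + 3) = (p - 3)*(p + 2)*(p - 1)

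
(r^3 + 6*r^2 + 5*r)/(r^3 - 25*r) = (r + 1)/(r - 5)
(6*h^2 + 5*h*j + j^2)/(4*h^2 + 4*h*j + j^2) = (3*h + j)/(2*h + j)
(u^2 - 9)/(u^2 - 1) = (u^2 - 9)/(u^2 - 1)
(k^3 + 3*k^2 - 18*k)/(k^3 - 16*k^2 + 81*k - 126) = k*(k + 6)/(k^2 - 13*k + 42)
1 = 1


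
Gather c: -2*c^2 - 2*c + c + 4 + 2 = -2*c^2 - c + 6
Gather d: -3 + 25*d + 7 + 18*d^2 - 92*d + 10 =18*d^2 - 67*d + 14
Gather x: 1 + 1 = 2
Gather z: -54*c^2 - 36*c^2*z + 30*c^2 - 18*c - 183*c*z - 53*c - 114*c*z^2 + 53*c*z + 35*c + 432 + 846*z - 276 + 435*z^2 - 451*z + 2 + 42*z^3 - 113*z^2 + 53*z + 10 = -24*c^2 - 36*c + 42*z^3 + z^2*(322 - 114*c) + z*(-36*c^2 - 130*c + 448) + 168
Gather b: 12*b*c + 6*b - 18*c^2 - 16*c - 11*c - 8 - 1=b*(12*c + 6) - 18*c^2 - 27*c - 9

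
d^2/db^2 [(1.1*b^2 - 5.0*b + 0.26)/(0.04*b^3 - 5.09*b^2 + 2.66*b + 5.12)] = (0.00352*b^6 - 0.048*b^5 + 5.41075199999997*b^4 - 232.231216*b^3 + 224.8719*b^2 - 803.264952*b + 211.094608)/(6.4e-5*b^9 - 0.024432*b^8 + 3.12174*b^7 - 135.097109*b^6 + 201.341118*b^5 + 293.172612*b^4 - 393.963544*b^3 - 291.612672*b^2 + 209.190912*b + 134.217728)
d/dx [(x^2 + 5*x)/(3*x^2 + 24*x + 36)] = (x^2 + 8*x + 20)/(x^4 + 16*x^3 + 88*x^2 + 192*x + 144)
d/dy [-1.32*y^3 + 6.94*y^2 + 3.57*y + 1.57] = -3.96*y^2 + 13.88*y + 3.57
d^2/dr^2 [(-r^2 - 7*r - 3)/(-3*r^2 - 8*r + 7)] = 6*(13*r^3 + 48*r^2 + 219*r + 232)/(27*r^6 + 216*r^5 + 387*r^4 - 496*r^3 - 903*r^2 + 1176*r - 343)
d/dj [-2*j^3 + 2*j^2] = 2*j*(2 - 3*j)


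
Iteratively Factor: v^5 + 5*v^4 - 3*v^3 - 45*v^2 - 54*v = (v)*(v^4 + 5*v^3 - 3*v^2 - 45*v - 54) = v*(v - 3)*(v^3 + 8*v^2 + 21*v + 18) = v*(v - 3)*(v + 3)*(v^2 + 5*v + 6) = v*(v - 3)*(v + 3)^2*(v + 2)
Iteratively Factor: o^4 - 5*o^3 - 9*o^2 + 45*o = (o - 3)*(o^3 - 2*o^2 - 15*o) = (o - 3)*(o + 3)*(o^2 - 5*o) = (o - 5)*(o - 3)*(o + 3)*(o)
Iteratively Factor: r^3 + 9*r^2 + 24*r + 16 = (r + 4)*(r^2 + 5*r + 4) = (r + 4)^2*(r + 1)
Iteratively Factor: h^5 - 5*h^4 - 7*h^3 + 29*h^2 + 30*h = (h + 1)*(h^4 - 6*h^3 - h^2 + 30*h) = (h - 5)*(h + 1)*(h^3 - h^2 - 6*h) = (h - 5)*(h + 1)*(h + 2)*(h^2 - 3*h) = h*(h - 5)*(h + 1)*(h + 2)*(h - 3)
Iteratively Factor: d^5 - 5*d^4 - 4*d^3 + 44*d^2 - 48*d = (d)*(d^4 - 5*d^3 - 4*d^2 + 44*d - 48) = d*(d + 3)*(d^3 - 8*d^2 + 20*d - 16) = d*(d - 4)*(d + 3)*(d^2 - 4*d + 4) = d*(d - 4)*(d - 2)*(d + 3)*(d - 2)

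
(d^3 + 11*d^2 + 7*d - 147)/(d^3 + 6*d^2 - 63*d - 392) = (d - 3)/(d - 8)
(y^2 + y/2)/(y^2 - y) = (y + 1/2)/(y - 1)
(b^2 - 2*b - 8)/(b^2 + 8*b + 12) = (b - 4)/(b + 6)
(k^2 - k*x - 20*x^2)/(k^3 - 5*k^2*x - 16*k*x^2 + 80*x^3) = 1/(k - 4*x)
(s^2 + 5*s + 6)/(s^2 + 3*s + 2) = (s + 3)/(s + 1)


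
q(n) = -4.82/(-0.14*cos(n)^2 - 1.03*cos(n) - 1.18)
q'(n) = -4.82*(-0.28*sin(n)*cos(n) - 1.03*sin(n))/(-0.14*cos(n)^2 - 1.03*cos(n) - 1.18)^2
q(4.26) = 6.37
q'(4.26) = -6.87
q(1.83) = 5.21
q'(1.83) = 5.22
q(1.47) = 3.75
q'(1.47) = 3.07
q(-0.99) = 2.70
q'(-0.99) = -1.49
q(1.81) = 5.11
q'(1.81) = 5.07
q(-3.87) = 9.85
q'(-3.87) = 11.00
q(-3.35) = 15.74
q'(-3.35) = 8.04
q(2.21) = 7.83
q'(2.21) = 8.82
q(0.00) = 2.05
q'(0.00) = 0.00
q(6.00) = 2.10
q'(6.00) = -0.33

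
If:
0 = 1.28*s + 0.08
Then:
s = -0.06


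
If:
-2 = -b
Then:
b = 2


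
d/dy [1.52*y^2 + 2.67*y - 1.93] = 3.04*y + 2.67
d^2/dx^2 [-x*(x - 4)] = -2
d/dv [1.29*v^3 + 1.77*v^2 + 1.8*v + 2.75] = 3.87*v^2 + 3.54*v + 1.8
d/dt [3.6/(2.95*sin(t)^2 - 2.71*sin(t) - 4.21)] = (9.756 - 21.24*sin(t))*cos(t)/(-2.95*sin(t)^2 + 2.71*sin(t) + 4.21)^2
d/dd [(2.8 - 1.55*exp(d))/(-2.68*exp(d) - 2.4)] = 11.224*exp(d)/(2.68*exp(d) + 2.4)^2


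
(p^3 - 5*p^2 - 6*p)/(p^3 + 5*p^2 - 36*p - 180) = p*(p + 1)/(p^2 + 11*p + 30)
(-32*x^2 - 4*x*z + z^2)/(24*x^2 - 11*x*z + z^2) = (-4*x - z)/(3*x - z)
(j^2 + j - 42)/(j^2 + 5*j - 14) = (j - 6)/(j - 2)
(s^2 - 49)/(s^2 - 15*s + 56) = (s + 7)/(s - 8)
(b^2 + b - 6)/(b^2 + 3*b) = (b - 2)/b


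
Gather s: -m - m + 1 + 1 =2 - 2*m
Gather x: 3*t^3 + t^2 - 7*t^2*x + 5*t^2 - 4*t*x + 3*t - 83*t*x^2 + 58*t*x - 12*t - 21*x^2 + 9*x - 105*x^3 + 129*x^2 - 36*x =3*t^3 + 6*t^2 - 9*t - 105*x^3 + x^2*(108 - 83*t) + x*(-7*t^2 + 54*t - 27)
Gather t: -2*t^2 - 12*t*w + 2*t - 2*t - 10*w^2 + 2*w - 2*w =-2*t^2 - 12*t*w - 10*w^2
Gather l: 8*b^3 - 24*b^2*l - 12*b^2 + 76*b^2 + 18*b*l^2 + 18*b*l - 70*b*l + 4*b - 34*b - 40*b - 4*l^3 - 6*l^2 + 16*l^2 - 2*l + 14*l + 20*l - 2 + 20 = 8*b^3 + 64*b^2 - 70*b - 4*l^3 + l^2*(18*b + 10) + l*(-24*b^2 - 52*b + 32) + 18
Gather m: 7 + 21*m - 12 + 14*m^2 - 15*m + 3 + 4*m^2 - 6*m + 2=18*m^2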